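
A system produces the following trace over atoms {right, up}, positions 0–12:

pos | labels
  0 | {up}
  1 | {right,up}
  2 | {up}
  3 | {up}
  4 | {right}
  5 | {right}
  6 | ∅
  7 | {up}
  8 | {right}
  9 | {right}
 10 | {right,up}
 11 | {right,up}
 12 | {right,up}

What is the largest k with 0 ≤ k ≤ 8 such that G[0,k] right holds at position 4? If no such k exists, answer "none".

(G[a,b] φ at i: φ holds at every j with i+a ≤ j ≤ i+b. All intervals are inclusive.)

1

right must hold from j=4 onward; find where it first fails.
  j=4: holds
  j=5: holds
  j=6: fails
Holds on [4,5], so largest k = 1.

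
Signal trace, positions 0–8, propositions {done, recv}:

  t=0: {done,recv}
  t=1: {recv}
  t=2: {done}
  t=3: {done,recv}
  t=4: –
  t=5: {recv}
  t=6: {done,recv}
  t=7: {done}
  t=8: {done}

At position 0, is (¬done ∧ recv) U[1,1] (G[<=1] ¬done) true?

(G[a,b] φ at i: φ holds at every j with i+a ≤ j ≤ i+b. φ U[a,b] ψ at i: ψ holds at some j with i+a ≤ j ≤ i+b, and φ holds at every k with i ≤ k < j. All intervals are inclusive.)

Does not hold

Need some j in [1,1] with G[<=1] ¬done, and (¬done ∧ recv) at every k in [0,j-1].
  j=1: G[<=1] ¬done — fails at 2.
No j in the window works → until fails.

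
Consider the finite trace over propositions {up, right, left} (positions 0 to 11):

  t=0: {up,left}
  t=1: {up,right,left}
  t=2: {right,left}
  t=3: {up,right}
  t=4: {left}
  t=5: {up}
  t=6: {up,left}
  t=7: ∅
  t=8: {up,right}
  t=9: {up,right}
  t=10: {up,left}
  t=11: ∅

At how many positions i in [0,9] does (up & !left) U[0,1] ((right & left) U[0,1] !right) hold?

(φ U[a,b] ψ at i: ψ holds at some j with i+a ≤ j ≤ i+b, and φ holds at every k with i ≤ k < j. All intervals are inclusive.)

Evaluate at each i in [0,9]:
  i=0: ✓ (rhs at j=0)
  i=1: ✗ (no rhs in [1,2])
  i=2: ✗ (no rhs in [2,3])
  i=3: ✓ (rhs at j=4; lhs holds on [3,3])
  i=4: ✓ (rhs at j=4)
  i=5: ✓ (rhs at j=5)
  i=6: ✓ (rhs at j=6)
  i=7: ✓ (rhs at j=7)
  i=8: ✗ (no rhs in [8,9])
  i=9: ✓ (rhs at j=10; lhs holds on [9,9])
Positions where it holds: {0, 3, 4, 5, 6, 7, 9} → 7.

7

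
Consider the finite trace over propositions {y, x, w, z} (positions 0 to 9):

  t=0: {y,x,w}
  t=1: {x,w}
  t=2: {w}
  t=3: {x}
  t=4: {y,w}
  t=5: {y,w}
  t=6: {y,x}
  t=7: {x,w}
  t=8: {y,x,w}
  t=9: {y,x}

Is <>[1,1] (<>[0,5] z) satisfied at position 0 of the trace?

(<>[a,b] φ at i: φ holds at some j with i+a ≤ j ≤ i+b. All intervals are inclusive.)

Does not hold

Check <>[0,5] z at each j in [1,1]:
  j=1: fails (none in [1,6])
No position in the window satisfies it → formula fails.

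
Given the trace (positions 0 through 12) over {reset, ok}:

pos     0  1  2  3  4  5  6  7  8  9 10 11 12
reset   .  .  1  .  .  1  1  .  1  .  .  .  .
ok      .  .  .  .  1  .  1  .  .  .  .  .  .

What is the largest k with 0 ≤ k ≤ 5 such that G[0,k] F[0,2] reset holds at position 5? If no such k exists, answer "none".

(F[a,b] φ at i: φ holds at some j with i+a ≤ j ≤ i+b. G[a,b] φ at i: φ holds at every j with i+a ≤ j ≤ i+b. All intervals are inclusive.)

F[0,2] reset must hold from j=5 onward; find where it first fails.
  j=5: holds
  j=6: holds
  j=7: holds
  j=8: holds
  j=9: fails
Holds on [5,8], so largest k = 3.

3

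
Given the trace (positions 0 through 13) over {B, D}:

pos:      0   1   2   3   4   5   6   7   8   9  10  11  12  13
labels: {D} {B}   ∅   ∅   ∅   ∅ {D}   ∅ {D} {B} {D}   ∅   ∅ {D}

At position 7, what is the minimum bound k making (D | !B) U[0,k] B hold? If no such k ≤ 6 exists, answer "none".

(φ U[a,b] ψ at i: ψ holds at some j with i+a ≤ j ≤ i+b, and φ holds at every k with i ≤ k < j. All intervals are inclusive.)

Need earliest j ≥ 7 with B, and (D | !B) at every k in [7,j-1].
  j=7: rhs fails.
  j=8: rhs fails.
  j=9: rhs holds; lhs holds on [7,8]. k = 2.

2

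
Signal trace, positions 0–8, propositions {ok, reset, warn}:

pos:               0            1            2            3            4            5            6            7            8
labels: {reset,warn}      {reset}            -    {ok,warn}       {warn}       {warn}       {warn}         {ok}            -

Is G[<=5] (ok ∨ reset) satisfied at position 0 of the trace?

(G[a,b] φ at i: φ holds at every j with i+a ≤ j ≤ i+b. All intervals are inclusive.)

False

Check (ok ∨ reset) at every j in [0,5]:
  j=0: true
  j=1: true
  j=2: false
  j=3: true
  j=4: false
  j=5: false
Fails at j=2 → formula fails.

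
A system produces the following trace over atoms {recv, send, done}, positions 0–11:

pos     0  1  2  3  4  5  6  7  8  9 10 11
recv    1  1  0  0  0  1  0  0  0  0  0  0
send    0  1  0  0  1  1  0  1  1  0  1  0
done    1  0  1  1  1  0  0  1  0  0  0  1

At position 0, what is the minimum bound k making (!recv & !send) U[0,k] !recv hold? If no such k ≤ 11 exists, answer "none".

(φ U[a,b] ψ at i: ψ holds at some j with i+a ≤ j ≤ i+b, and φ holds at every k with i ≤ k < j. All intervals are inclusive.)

none

Need earliest j ≥ 0 with !recv, and (!recv & !send) at every k in [0,j-1].
  j=0: rhs fails.
  j=1: rhs fails.
  j=2: rhs holds but lhs fails at k=0.
  j=3: rhs holds but lhs fails at k=0.
  j=4: rhs holds but lhs fails at k=0.
  j=5: rhs fails.
  j=6: rhs holds but lhs fails at k=0.
  j=7: rhs holds but lhs fails at k=0.
  j=8: rhs holds but lhs fails at k=0.
  j=9: rhs holds but lhs fails at k=0.
  j=10: rhs holds but lhs fails at k=0.
  j=11: rhs holds but lhs fails at k=0.
No witness within the range → none.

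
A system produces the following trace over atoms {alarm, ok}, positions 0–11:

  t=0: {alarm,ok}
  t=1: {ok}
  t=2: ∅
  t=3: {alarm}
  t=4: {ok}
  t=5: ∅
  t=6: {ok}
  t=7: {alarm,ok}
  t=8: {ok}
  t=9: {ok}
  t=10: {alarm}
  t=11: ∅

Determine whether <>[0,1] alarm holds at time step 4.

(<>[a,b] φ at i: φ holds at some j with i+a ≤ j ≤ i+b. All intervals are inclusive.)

Does not hold

Check alarm at each j in [4,5]:
  j=4: false
  j=5: false
No position in the window satisfies it → formula fails.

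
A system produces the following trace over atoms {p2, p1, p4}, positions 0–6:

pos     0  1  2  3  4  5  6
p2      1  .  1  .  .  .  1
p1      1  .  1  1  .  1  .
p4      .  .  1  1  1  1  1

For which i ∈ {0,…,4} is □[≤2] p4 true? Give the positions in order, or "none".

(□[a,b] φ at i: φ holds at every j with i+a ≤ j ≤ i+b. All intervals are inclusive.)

2, 3, 4

Evaluate at each i in [0,4]:
  i=0: ✗ (fails at j=0)
  i=1: ✗ (fails at j=1)
  i=2: ✓ (all of [2,4])
  i=3: ✓ (all of [3,5])
  i=4: ✓ (all of [4,6])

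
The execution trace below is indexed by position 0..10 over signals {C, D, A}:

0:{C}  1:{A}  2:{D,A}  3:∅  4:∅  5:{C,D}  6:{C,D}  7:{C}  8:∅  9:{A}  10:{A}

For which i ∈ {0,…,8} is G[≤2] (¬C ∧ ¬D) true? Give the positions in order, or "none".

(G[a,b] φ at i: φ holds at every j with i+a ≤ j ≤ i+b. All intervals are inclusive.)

Evaluate at each i in [0,8]:
  i=0: ✗ (fails at j=0)
  i=1: ✗ (fails at j=2)
  i=2: ✗ (fails at j=2)
  i=3: ✗ (fails at j=5)
  i=4: ✗ (fails at j=5)
  i=5: ✗ (fails at j=5)
  i=6: ✗ (fails at j=6)
  i=7: ✗ (fails at j=7)
  i=8: ✓ (all of [8,10])

8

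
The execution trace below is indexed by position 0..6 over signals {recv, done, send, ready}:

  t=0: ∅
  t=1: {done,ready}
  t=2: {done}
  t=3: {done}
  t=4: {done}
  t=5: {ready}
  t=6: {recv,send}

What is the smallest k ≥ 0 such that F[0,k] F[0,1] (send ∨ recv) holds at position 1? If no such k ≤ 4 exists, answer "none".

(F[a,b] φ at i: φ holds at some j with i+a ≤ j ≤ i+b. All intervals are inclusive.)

4

Scan j = 1,2,… for F[0,1] (send ∨ recv):
  j=1: fails
  j=2: fails
  j=3: fails
  j=4: fails
  j=5: holds
First hit at j=5, so smallest k = 5-1 = 4.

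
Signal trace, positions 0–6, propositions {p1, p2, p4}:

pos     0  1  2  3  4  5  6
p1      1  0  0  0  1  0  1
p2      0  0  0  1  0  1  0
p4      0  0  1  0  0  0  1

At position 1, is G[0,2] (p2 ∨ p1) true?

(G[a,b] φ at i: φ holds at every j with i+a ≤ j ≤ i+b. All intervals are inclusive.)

Check (p2 ∨ p1) at every j in [1,3]:
  j=1: false
  j=2: false
  j=3: true
Fails at j=1 → formula fails.

Does not hold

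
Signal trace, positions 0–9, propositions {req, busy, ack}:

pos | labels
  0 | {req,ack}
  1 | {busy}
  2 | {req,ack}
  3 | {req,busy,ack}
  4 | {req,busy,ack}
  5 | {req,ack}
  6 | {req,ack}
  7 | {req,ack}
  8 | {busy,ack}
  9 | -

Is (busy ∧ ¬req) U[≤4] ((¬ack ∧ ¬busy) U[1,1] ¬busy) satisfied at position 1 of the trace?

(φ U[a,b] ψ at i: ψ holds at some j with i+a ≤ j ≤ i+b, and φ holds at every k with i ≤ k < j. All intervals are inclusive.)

Does not hold

Need some j in [1,5] with ((¬ack ∧ ¬busy) U[1,1] ¬busy), and (busy ∧ ¬req) at every k in [1,j-1].
  j=1: ((¬ack ∧ ¬busy) U[1,1] ¬busy) — fails.
  j=2: ((¬ack ∧ ¬busy) U[1,1] ¬busy) — fails.
  j=3: ((¬ack ∧ ¬busy) U[1,1] ¬busy) — fails.
  j=4: ((¬ack ∧ ¬busy) U[1,1] ¬busy) — fails.
  j=5: ((¬ack ∧ ¬busy) U[1,1] ¬busy) — fails.
No j in the window works → until fails.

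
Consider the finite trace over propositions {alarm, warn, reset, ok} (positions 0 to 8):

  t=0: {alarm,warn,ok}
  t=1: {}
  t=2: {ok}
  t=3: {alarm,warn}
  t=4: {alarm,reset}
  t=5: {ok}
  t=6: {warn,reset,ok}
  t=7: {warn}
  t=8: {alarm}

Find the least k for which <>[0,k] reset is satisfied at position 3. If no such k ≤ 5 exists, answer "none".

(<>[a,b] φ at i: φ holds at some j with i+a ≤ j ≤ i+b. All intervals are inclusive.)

Scan j = 3,4,… for reset:
  j=3: fails
  j=4: holds
First hit at j=4, so smallest k = 4-3 = 1.

1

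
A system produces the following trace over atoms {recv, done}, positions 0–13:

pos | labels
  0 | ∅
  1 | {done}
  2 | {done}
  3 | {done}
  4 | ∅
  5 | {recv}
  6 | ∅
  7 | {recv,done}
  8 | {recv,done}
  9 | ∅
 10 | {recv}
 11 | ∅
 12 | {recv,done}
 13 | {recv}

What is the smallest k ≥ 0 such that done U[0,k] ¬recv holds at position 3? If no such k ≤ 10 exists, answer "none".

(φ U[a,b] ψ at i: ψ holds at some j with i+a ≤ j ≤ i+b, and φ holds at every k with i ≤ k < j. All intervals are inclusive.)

Need earliest j ≥ 3 with ¬recv, and done at every k in [3,j-1].
  j=3: rhs holds (empty prefix). k = 0.

0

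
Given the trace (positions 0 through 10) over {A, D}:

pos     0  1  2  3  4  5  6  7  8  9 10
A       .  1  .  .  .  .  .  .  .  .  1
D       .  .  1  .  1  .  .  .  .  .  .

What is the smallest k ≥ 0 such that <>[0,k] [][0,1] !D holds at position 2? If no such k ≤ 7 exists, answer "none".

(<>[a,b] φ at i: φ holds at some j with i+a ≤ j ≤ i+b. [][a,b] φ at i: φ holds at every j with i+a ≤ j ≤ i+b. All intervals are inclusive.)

Scan j = 2,3,… for [][0,1] !D:
  j=2: fails
  j=3: fails
  j=4: fails
  j=5: holds
First hit at j=5, so smallest k = 5-2 = 3.

3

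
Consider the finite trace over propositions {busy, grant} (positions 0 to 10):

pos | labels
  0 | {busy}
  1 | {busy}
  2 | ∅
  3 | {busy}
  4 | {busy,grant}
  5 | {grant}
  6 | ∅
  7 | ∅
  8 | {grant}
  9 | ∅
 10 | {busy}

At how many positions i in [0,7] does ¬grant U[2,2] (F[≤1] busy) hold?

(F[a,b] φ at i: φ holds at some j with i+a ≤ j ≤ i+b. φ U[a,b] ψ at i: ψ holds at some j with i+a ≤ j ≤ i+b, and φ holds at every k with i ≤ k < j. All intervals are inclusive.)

Evaluate at each i in [0,7]:
  i=0: ✓ (rhs at j=2; lhs holds on [0,1])
  i=1: ✓ (rhs at j=3; lhs holds on [1,2])
  i=2: ✓ (rhs at j=4; lhs holds on [2,3])
  i=3: ✗ (no rhs in [5,5])
  i=4: ✗ (no rhs in [6,6])
  i=5: ✗ (no rhs in [7,7])
  i=6: ✗ (no rhs in [8,8])
  i=7: ✗ (lhs fails at k=8 before rhs at j=9)
Positions where it holds: {0, 1, 2} → 3.

3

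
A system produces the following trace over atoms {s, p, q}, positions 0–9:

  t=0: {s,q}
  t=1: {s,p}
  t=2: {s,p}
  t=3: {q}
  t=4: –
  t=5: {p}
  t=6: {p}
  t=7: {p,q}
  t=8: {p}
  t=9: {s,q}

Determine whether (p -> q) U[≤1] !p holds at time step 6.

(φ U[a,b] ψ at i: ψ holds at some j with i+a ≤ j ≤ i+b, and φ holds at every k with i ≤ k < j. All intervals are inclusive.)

Need some j in [6,7] with !p, and (p -> q) at every k in [6,j-1].
  j=6: !p false.
  j=7: !p false.
No j in the window works → until fails.

No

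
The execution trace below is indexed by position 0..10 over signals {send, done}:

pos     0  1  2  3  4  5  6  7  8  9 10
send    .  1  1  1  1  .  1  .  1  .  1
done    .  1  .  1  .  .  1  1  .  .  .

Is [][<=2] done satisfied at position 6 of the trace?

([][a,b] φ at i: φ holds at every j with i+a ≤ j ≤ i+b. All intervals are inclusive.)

Check done at every j in [6,8]:
  j=6: true
  j=7: true
  j=8: false
Fails at j=8 → formula fails.

No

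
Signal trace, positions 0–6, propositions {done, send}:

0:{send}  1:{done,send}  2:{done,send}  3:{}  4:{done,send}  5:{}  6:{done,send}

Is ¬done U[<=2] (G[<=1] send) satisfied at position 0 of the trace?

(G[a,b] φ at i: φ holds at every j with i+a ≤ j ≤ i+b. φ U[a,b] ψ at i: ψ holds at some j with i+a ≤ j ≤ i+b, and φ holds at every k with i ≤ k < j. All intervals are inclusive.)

Need some j in [0,2] with G[<=1] send, and ¬done at every k in [0,j-1].
  j=0: G[<=1] send holds; no prefix to check → satisfied.

True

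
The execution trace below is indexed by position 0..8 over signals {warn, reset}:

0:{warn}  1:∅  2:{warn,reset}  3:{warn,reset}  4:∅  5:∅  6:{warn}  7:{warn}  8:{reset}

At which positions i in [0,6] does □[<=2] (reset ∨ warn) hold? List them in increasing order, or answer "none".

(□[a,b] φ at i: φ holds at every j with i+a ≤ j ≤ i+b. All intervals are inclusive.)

Evaluate at each i in [0,6]:
  i=0: ✗ (fails at j=1)
  i=1: ✗ (fails at j=1)
  i=2: ✗ (fails at j=4)
  i=3: ✗ (fails at j=4)
  i=4: ✗ (fails at j=4)
  i=5: ✗ (fails at j=5)
  i=6: ✓ (all of [6,8])

6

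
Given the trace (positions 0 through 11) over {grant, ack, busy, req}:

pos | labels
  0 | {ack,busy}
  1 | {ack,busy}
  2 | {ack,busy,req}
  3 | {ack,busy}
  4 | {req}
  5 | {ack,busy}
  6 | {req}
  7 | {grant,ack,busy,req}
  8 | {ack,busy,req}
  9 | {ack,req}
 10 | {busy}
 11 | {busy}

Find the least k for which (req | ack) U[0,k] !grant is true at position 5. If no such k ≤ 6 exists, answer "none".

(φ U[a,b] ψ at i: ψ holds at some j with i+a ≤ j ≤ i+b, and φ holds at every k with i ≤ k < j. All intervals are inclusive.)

Need earliest j ≥ 5 with !grant, and (req | ack) at every k in [5,j-1].
  j=5: rhs holds (empty prefix). k = 0.

0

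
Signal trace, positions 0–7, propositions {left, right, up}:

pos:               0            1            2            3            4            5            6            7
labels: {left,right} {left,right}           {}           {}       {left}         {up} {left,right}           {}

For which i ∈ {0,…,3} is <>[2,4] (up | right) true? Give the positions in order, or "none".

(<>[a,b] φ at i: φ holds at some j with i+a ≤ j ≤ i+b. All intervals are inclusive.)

Evaluate at each i in [0,3]:
  i=0: ✗ (none in [2,4])
  i=1: ✓ (witness j=5)
  i=2: ✓ (witness j=5)
  i=3: ✓ (witness j=5)

1, 2, 3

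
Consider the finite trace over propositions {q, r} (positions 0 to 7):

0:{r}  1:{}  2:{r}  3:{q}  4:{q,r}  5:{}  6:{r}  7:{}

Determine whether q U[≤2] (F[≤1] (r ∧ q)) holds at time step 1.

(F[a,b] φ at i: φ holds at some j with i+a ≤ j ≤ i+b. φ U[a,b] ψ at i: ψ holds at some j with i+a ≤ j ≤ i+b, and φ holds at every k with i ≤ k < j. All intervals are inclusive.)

Need some j in [1,3] with F[≤1] (r ∧ q), and q at every k in [1,j-1].
  j=1: F[≤1] (r ∧ q) — fails (none in [1,2]).
  j=2: F[≤1] (r ∧ q) — fails (none in [2,3]).
  j=3: F[≤1] (r ∧ q) holds, but q fails at k=1 → not this j.
No j in the window works → until fails.

No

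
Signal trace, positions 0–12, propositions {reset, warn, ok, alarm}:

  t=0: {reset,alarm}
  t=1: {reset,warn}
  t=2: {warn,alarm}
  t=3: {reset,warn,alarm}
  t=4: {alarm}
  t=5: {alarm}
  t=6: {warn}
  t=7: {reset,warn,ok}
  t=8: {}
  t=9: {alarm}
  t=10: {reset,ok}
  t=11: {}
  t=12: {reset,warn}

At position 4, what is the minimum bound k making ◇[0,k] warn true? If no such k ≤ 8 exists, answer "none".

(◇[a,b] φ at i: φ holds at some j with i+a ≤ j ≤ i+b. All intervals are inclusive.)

Scan j = 4,5,… for warn:
  j=4: fails
  j=5: fails
  j=6: holds
First hit at j=6, so smallest k = 6-4 = 2.

2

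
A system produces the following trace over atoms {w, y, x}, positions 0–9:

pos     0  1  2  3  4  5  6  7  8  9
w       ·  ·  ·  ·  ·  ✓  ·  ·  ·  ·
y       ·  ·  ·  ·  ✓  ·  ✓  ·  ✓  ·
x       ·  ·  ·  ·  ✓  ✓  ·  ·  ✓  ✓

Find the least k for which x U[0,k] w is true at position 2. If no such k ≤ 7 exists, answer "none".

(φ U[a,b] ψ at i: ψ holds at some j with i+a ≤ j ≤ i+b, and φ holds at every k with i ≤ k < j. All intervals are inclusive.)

Need earliest j ≥ 2 with w, and x at every k in [2,j-1].
  j=2: rhs fails.
  j=3: rhs fails.
  j=4: rhs fails.
  j=5: rhs holds but lhs fails at k=2.
  j=6: rhs fails.
  j=7: rhs fails.
  j=8: rhs fails.
  j=9: rhs fails.
No witness within the range → none.

none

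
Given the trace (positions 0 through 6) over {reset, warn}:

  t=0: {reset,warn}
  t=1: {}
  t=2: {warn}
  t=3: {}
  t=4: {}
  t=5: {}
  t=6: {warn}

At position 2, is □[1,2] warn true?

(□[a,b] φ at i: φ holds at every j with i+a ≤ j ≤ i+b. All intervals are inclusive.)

False

Check warn at every j in [3,4]:
  j=3: false
  j=4: false
Fails at j=3 → formula fails.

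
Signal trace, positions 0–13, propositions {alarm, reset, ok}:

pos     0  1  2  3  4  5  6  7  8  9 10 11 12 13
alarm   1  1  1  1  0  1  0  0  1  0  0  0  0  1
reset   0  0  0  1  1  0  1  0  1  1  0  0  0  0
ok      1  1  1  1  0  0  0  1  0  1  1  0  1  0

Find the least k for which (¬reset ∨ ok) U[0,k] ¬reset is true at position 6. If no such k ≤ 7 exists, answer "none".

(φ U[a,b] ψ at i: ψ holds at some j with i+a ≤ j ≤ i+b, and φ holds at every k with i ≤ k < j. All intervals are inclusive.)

none

Need earliest j ≥ 6 with ¬reset, and (¬reset ∨ ok) at every k in [6,j-1].
  j=6: rhs fails.
  j=7: rhs holds but lhs fails at k=6.
  j=8: rhs fails.
  j=9: rhs fails.
  j=10: rhs holds but lhs fails at k=6.
  j=11: rhs holds but lhs fails at k=6.
  j=12: rhs holds but lhs fails at k=6.
  j=13: rhs holds but lhs fails at k=6.
No witness within the range → none.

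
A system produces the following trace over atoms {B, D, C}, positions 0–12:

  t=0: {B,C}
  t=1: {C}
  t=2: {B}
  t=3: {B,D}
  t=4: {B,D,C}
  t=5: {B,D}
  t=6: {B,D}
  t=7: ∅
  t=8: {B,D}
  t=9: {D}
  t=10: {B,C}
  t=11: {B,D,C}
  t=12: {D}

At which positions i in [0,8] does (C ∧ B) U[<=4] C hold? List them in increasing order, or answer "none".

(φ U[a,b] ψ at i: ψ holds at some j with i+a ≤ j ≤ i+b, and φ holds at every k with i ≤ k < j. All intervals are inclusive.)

Evaluate at each i in [0,8]:
  i=0: ✓ (rhs at j=0)
  i=1: ✓ (rhs at j=1)
  i=2: ✗ (lhs fails at k=2 before rhs at j=4)
  i=3: ✗ (lhs fails at k=3 before rhs at j=4)
  i=4: ✓ (rhs at j=4)
  i=5: ✗ (no rhs in [5,9])
  i=6: ✗ (lhs fails at k=6 before rhs at j=10)
  i=7: ✗ (lhs fails at k=7 before rhs at j=10)
  i=8: ✗ (lhs fails at k=8 before rhs at j=10)

0, 1, 4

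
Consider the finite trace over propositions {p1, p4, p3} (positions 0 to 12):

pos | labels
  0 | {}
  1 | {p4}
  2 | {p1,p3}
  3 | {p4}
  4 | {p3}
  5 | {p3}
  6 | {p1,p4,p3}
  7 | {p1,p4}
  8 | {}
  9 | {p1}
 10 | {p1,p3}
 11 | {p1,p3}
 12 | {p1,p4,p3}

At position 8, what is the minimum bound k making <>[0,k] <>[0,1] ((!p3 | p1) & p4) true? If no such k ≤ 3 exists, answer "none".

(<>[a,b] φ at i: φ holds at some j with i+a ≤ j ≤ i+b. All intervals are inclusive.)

3

Scan j = 8,9,… for <>[0,1] ((!p3 | p1) & p4):
  j=8: fails
  j=9: fails
  j=10: fails
  j=11: holds
First hit at j=11, so smallest k = 11-8 = 3.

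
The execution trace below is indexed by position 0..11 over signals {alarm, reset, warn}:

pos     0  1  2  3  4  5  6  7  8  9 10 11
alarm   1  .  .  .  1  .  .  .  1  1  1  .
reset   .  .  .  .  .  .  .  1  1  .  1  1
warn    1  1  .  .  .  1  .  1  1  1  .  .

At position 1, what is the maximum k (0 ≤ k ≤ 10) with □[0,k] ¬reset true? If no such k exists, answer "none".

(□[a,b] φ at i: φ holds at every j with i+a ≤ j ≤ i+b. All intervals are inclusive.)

¬reset must hold from j=1 onward; find where it first fails.
  j=1: holds
  j=2: holds
  j=3: holds
  j=4: holds
  j=5: holds
  j=6: holds
  j=7: fails
Holds on [1,6], so largest k = 5.

5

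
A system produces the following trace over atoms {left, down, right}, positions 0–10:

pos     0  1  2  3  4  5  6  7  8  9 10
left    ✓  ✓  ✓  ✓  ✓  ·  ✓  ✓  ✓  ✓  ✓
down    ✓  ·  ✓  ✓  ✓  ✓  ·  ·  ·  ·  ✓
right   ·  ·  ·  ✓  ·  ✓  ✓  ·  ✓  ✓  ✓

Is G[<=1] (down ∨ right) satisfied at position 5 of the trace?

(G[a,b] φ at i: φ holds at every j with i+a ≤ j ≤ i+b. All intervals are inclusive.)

True

Check (down ∨ right) at every j in [5,6]:
  j=5: true
  j=6: true
All positions satisfy it → formula holds.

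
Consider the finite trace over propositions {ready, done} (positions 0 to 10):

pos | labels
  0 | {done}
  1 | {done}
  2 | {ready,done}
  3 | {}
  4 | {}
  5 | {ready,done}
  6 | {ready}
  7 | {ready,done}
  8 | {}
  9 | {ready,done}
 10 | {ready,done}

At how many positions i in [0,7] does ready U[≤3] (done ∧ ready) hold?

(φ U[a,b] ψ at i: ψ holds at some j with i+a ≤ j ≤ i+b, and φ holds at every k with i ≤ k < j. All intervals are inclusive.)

4

Evaluate at each i in [0,7]:
  i=0: ✗ (lhs fails at k=0 before rhs at j=2)
  i=1: ✗ (lhs fails at k=1 before rhs at j=2)
  i=2: ✓ (rhs at j=2)
  i=3: ✗ (lhs fails at k=3 before rhs at j=5)
  i=4: ✗ (lhs fails at k=4 before rhs at j=5)
  i=5: ✓ (rhs at j=5)
  i=6: ✓ (rhs at j=7; lhs holds on [6,6])
  i=7: ✓ (rhs at j=7)
Positions where it holds: {2, 5, 6, 7} → 4.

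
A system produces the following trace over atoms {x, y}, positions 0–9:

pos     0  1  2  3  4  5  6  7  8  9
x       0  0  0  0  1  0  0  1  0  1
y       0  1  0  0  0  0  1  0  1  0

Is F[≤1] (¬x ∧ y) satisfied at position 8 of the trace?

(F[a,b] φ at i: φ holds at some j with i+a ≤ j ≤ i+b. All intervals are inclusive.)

Check (¬x ∧ y) at each j in [8,9]:
  j=8: true
  j=9: false
Found at j=8 → formula holds.

Yes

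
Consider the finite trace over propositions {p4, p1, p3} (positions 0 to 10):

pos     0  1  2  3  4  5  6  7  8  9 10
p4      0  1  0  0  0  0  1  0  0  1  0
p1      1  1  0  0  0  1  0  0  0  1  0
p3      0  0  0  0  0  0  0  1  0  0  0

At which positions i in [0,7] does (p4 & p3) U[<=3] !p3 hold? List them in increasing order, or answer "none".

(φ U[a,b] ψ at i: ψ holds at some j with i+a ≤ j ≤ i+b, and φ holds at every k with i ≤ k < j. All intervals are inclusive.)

0, 1, 2, 3, 4, 5, 6

Evaluate at each i in [0,7]:
  i=0: ✓ (rhs at j=0)
  i=1: ✓ (rhs at j=1)
  i=2: ✓ (rhs at j=2)
  i=3: ✓ (rhs at j=3)
  i=4: ✓ (rhs at j=4)
  i=5: ✓ (rhs at j=5)
  i=6: ✓ (rhs at j=6)
  i=7: ✗ (lhs fails at k=7 before rhs at j=8)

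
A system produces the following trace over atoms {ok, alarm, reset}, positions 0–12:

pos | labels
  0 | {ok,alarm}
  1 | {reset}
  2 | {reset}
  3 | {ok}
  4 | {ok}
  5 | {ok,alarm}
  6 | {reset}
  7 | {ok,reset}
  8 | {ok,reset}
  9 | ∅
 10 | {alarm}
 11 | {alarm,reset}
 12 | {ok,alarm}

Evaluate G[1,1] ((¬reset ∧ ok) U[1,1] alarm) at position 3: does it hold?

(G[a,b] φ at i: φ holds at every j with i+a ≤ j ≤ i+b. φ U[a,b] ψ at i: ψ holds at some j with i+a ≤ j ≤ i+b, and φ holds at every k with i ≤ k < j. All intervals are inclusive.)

Yes

Check ((¬reset ∧ ok) U[1,1] alarm) at every j in [4,4]:
  j=4: holds
All positions satisfy it → formula holds.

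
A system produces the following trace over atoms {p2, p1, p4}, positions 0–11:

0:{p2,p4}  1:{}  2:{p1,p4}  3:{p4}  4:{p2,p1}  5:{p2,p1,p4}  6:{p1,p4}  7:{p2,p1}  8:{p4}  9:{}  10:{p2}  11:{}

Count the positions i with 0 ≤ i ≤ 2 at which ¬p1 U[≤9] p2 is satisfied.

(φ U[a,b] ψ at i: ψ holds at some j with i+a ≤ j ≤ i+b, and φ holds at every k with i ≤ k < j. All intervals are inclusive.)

Evaluate at each i in [0,2]:
  i=0: ✓ (rhs at j=0)
  i=1: ✗ (lhs fails at k=2 before rhs at j=4)
  i=2: ✗ (lhs fails at k=2 before rhs at j=4)
Positions where it holds: {0} → 1.

1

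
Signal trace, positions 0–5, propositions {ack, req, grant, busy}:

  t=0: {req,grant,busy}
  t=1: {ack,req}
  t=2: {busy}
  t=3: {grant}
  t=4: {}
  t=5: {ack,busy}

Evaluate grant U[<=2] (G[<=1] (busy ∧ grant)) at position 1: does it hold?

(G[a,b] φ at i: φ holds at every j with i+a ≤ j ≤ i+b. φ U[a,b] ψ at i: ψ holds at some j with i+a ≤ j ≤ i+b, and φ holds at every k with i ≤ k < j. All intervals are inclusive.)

Need some j in [1,3] with G[<=1] (busy ∧ grant), and grant at every k in [1,j-1].
  j=1: G[<=1] (busy ∧ grant) — fails at 1.
  j=2: G[<=1] (busy ∧ grant) — fails at 2.
  j=3: G[<=1] (busy ∧ grant) — fails at 3.
No j in the window works → until fails.

No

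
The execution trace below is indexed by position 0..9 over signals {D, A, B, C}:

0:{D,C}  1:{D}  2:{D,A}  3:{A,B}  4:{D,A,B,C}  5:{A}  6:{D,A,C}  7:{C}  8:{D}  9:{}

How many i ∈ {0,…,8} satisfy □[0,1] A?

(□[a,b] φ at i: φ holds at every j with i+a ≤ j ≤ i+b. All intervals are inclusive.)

4

Evaluate at each i in [0,8]:
  i=0: ✗ (fails at j=0)
  i=1: ✗ (fails at j=1)
  i=2: ✓ (all of [2,3])
  i=3: ✓ (all of [3,4])
  i=4: ✓ (all of [4,5])
  i=5: ✓ (all of [5,6])
  i=6: ✗ (fails at j=7)
  i=7: ✗ (fails at j=7)
  i=8: ✗ (fails at j=8)
Positions where it holds: {2, 3, 4, 5} → 4.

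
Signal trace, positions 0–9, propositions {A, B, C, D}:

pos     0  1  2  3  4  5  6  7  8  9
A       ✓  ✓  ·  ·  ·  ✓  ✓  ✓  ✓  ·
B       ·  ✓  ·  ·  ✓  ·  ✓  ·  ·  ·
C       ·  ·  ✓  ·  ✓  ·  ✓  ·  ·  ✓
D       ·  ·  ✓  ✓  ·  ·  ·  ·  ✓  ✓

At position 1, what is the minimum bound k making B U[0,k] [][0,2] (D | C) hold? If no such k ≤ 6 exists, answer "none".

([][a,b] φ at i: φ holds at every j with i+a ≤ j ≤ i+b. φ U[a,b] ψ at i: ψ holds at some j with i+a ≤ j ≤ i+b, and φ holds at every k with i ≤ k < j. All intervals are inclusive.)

1

Need earliest j ≥ 1 with [][0,2] (D | C), and B at every k in [1,j-1].
  j=1: rhs fails.
  j=2: rhs holds; lhs holds on [1,1]. k = 1.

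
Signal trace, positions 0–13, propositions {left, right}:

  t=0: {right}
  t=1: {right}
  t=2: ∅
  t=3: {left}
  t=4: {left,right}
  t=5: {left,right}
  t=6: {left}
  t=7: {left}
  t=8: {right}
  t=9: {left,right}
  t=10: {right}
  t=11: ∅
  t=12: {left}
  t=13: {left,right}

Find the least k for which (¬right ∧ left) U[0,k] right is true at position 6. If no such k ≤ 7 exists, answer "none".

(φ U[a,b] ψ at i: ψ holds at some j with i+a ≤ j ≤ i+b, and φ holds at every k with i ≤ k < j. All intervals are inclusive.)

2

Need earliest j ≥ 6 with right, and (¬right ∧ left) at every k in [6,j-1].
  j=6: rhs fails.
  j=7: rhs fails.
  j=8: rhs holds; lhs holds on [6,7]. k = 2.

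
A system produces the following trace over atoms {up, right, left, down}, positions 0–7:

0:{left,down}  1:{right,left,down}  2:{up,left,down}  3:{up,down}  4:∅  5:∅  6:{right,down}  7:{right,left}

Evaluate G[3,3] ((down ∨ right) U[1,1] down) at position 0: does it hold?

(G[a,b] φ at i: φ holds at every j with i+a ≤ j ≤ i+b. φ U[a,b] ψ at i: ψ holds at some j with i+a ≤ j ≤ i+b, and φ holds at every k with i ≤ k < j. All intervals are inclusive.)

Does not hold

Check ((down ∨ right) U[1,1] down) at every j in [3,3]:
  j=3: fails
Fails at j=3 → formula fails.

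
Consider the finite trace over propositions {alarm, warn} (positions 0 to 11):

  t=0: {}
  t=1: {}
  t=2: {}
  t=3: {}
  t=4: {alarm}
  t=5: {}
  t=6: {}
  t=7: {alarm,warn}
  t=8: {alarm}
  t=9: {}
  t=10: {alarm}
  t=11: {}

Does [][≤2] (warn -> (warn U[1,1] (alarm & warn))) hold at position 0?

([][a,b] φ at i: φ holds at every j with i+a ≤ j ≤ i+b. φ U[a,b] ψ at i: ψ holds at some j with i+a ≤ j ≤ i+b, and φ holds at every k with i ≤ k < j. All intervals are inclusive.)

Check (warn -> (warn U[1,1] (alarm & warn))) at every j in [0,2]:
  j=0: antecedent false → ✓
  j=1: antecedent false → ✓
  j=2: antecedent false → ✓
All positions satisfy it → formula holds.

True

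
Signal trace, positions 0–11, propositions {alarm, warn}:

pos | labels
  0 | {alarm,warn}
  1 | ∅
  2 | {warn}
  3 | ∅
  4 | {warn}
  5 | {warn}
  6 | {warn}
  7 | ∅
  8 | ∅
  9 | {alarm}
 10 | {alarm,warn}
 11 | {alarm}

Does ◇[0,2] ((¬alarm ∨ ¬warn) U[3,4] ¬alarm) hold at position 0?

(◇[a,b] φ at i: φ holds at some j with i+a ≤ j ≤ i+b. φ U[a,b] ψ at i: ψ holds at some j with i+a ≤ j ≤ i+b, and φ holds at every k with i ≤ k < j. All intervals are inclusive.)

Check ((¬alarm ∨ ¬warn) U[3,4] ¬alarm) at each j in [0,2]:
  j=0: fails
  j=1: holds
  j=2: holds
Found at j=1 → formula holds.

Yes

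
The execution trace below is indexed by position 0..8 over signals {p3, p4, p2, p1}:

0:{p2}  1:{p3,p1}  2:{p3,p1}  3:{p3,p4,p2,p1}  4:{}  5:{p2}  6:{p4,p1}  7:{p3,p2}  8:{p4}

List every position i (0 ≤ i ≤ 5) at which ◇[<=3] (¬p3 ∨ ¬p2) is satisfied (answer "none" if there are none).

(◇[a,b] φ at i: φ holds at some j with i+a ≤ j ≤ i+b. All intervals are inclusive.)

Evaluate at each i in [0,5]:
  i=0: ✓ (witness j=0)
  i=1: ✓ (witness j=1)
  i=2: ✓ (witness j=2)
  i=3: ✓ (witness j=4)
  i=4: ✓ (witness j=4)
  i=5: ✓ (witness j=5)

0, 1, 2, 3, 4, 5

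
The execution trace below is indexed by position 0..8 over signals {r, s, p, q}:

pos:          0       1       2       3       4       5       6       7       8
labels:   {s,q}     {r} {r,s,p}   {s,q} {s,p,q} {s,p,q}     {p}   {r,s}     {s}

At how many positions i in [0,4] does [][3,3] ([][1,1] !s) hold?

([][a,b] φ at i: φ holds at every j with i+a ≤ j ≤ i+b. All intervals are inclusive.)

1

Evaluate at each i in [0,4]:
  i=0: ✗ (fails at j=3)
  i=1: ✗ (fails at j=4)
  i=2: ✓ (all of [5,5])
  i=3: ✗ (fails at j=6)
  i=4: ✗ (fails at j=7)
Positions where it holds: {2} → 1.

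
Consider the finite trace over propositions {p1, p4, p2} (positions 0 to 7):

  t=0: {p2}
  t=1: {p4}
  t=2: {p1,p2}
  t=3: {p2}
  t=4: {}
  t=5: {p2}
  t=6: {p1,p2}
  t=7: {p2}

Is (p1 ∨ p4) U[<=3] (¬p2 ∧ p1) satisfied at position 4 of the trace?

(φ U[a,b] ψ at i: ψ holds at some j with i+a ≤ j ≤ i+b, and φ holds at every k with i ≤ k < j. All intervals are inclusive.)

No

Need some j in [4,7] with (¬p2 ∧ p1), and (p1 ∨ p4) at every k in [4,j-1].
  j=4: (¬p2 ∧ p1) false.
  j=5: (¬p2 ∧ p1) false.
  j=6: (¬p2 ∧ p1) false.
  j=7: (¬p2 ∧ p1) false.
No j in the window works → until fails.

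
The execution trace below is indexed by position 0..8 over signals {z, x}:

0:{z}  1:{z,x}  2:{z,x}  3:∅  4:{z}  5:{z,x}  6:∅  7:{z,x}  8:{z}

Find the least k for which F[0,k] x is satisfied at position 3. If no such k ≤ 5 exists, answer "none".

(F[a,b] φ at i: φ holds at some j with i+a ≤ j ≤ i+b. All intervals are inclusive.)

Scan j = 3,4,… for x:
  j=3: fails
  j=4: fails
  j=5: holds
First hit at j=5, so smallest k = 5-3 = 2.

2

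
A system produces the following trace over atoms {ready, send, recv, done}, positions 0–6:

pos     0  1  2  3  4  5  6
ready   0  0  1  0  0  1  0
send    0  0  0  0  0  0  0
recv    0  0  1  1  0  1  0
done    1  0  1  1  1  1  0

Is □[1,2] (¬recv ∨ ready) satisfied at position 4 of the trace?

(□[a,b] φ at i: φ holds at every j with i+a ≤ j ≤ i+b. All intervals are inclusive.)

Holds

Check (¬recv ∨ ready) at every j in [5,6]:
  j=5: true
  j=6: true
All positions satisfy it → formula holds.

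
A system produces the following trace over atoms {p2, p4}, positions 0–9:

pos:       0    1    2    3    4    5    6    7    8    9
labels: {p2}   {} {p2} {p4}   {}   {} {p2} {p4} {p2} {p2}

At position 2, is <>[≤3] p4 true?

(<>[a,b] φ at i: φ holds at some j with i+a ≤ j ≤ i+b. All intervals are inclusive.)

Check p4 at each j in [2,5]:
  j=2: false
  j=3: true
  j=4: false
  j=5: false
Found at j=3 → formula holds.

True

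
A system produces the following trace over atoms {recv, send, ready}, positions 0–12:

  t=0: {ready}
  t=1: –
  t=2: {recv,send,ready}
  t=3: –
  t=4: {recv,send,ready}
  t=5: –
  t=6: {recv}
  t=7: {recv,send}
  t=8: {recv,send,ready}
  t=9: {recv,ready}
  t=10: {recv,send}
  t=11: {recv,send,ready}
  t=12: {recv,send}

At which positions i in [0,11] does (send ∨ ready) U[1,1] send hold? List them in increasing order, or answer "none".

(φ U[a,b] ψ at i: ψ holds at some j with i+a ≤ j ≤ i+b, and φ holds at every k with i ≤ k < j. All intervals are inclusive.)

7, 9, 10, 11

Evaluate at each i in [0,11]:
  i=0: ✗ (no rhs in [1,1])
  i=1: ✗ (lhs fails at k=1 before rhs at j=2)
  i=2: ✗ (no rhs in [3,3])
  i=3: ✗ (lhs fails at k=3 before rhs at j=4)
  i=4: ✗ (no rhs in [5,5])
  i=5: ✗ (no rhs in [6,6])
  i=6: ✗ (lhs fails at k=6 before rhs at j=7)
  i=7: ✓ (rhs at j=8; lhs holds on [7,7])
  i=8: ✗ (no rhs in [9,9])
  i=9: ✓ (rhs at j=10; lhs holds on [9,9])
  i=10: ✓ (rhs at j=11; lhs holds on [10,10])
  i=11: ✓ (rhs at j=12; lhs holds on [11,11])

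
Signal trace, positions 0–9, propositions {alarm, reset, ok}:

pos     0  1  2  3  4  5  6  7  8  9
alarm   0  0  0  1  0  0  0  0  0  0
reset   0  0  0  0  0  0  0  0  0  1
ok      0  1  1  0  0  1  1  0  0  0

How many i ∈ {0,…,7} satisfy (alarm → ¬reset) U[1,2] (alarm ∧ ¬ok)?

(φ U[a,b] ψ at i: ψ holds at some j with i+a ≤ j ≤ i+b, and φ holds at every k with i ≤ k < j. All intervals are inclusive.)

Evaluate at each i in [0,7]:
  i=0: ✗ (no rhs in [1,2])
  i=1: ✓ (rhs at j=3; lhs holds on [1,2])
  i=2: ✓ (rhs at j=3; lhs holds on [2,2])
  i=3: ✗ (no rhs in [4,5])
  i=4: ✗ (no rhs in [5,6])
  i=5: ✗ (no rhs in [6,7])
  i=6: ✗ (no rhs in [7,8])
  i=7: ✗ (no rhs in [8,9])
Positions where it holds: {1, 2} → 2.

2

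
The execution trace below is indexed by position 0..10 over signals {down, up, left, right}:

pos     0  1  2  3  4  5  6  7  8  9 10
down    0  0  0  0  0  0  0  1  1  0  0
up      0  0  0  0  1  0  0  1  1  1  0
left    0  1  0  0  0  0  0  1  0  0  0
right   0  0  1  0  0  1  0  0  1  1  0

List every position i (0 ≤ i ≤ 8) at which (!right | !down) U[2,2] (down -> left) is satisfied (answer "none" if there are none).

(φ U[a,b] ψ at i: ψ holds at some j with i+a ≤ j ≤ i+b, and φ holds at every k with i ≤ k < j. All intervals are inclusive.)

Evaluate at each i in [0,8]:
  i=0: ✓ (rhs at j=2; lhs holds on [0,1])
  i=1: ✓ (rhs at j=3; lhs holds on [1,2])
  i=2: ✓ (rhs at j=4; lhs holds on [2,3])
  i=3: ✓ (rhs at j=5; lhs holds on [3,4])
  i=4: ✓ (rhs at j=6; lhs holds on [4,5])
  i=5: ✓ (rhs at j=7; lhs holds on [5,6])
  i=6: ✗ (no rhs in [8,8])
  i=7: ✗ (lhs fails at k=8 before rhs at j=9)
  i=8: ✗ (lhs fails at k=8 before rhs at j=10)

0, 1, 2, 3, 4, 5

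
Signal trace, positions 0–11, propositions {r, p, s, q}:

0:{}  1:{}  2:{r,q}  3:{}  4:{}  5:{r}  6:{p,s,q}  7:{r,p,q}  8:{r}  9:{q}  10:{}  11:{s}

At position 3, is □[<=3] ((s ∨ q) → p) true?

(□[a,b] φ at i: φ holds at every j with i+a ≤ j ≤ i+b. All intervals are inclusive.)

Check ((s ∨ q) → p) at every j in [3,6]:
  j=3: antecedent false → ✓
  j=4: antecedent false → ✓
  j=5: antecedent false → ✓
  j=6: antecedent true; consequent true → ✓
All positions satisfy it → formula holds.

True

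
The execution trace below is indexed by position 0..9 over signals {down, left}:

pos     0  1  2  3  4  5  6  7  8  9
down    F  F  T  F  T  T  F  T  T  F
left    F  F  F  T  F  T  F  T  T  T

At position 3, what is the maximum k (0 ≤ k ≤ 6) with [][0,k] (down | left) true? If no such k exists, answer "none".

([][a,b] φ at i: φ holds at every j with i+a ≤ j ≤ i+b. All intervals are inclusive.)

2

(down | left) must hold from j=3 onward; find where it first fails.
  j=3: holds
  j=4: holds
  j=5: holds
  j=6: fails
Holds on [3,5], so largest k = 2.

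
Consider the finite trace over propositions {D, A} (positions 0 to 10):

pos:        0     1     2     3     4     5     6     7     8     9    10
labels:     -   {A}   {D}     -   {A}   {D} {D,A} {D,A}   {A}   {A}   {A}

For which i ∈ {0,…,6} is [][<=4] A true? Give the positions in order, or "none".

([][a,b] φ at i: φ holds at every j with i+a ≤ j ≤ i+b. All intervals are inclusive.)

6

Evaluate at each i in [0,6]:
  i=0: ✗ (fails at j=0)
  i=1: ✗ (fails at j=2)
  i=2: ✗ (fails at j=2)
  i=3: ✗ (fails at j=3)
  i=4: ✗ (fails at j=5)
  i=5: ✗ (fails at j=5)
  i=6: ✓ (all of [6,10])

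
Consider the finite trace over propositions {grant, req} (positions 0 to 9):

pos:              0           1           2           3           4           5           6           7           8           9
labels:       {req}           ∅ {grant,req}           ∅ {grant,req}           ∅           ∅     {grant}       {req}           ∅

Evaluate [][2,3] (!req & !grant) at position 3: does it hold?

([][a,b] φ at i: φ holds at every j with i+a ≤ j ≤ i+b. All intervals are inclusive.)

True

Check (!req & !grant) at every j in [5,6]:
  j=5: true
  j=6: true
All positions satisfy it → formula holds.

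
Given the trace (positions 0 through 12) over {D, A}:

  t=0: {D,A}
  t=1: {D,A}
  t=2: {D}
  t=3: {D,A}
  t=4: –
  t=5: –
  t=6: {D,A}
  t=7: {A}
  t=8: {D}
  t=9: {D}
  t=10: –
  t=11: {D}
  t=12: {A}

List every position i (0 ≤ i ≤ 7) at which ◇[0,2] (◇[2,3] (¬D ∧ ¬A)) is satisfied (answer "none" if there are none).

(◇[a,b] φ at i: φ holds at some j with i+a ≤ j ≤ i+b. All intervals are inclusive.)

0, 1, 2, 3, 5, 6, 7

Evaluate at each i in [0,7]:
  i=0: ✓ (witness j=1)
  i=1: ✓ (witness j=1)
  i=2: ✓ (witness j=2)
  i=3: ✓ (witness j=3)
  i=4: ✗ (none in [4,6])
  i=5: ✓ (witness j=7)
  i=6: ✓ (witness j=7)
  i=7: ✓ (witness j=7)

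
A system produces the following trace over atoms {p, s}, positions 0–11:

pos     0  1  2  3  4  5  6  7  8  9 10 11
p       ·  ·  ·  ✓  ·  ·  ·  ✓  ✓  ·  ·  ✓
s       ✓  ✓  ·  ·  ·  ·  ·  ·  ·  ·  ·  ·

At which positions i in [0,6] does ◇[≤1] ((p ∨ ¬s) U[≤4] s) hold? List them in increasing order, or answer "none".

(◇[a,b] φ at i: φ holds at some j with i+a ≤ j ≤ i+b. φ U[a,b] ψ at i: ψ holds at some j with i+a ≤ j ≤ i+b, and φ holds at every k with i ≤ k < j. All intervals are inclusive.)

Evaluate at each i in [0,6]:
  i=0: ✓ (witness j=0)
  i=1: ✓ (witness j=1)
  i=2: ✗ (none in [2,3])
  i=3: ✗ (none in [3,4])
  i=4: ✗ (none in [4,5])
  i=5: ✗ (none in [5,6])
  i=6: ✗ (none in [6,7])

0, 1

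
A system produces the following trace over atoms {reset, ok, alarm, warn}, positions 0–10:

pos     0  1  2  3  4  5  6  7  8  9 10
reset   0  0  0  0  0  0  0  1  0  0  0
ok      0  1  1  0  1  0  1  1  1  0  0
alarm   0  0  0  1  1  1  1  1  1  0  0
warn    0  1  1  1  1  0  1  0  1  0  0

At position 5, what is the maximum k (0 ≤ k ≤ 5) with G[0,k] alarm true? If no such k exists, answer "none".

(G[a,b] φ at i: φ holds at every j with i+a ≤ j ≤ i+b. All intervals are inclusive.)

3

alarm must hold from j=5 onward; find where it first fails.
  j=5: holds
  j=6: holds
  j=7: holds
  j=8: holds
  j=9: fails
Holds on [5,8], so largest k = 3.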